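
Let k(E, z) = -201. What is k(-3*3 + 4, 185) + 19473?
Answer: 19272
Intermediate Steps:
k(-3*3 + 4, 185) + 19473 = -201 + 19473 = 19272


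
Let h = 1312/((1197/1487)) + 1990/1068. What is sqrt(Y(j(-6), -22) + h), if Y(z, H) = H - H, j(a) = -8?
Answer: sqrt(8230622085938)/71022 ≈ 40.395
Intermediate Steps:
Y(z, H) = 0
h = 347665037/213066 (h = 1312/((1197*(1/1487))) + 1990*(1/1068) = 1312/(1197/1487) + 995/534 = 1312*(1487/1197) + 995/534 = 1950944/1197 + 995/534 = 347665037/213066 ≈ 1631.7)
sqrt(Y(j(-6), -22) + h) = sqrt(0 + 347665037/213066) = sqrt(347665037/213066) = sqrt(8230622085938)/71022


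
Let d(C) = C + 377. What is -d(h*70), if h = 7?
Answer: -867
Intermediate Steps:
d(C) = 377 + C
-d(h*70) = -(377 + 7*70) = -(377 + 490) = -1*867 = -867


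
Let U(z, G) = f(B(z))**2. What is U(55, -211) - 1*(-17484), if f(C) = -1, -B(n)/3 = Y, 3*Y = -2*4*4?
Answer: 17485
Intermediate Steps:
Y = -32/3 (Y = (-2*4*4)/3 = (-8*4)/3 = (1/3)*(-32) = -32/3 ≈ -10.667)
B(n) = 32 (B(n) = -3*(-32/3) = 32)
U(z, G) = 1 (U(z, G) = (-1)**2 = 1)
U(55, -211) - 1*(-17484) = 1 - 1*(-17484) = 1 + 17484 = 17485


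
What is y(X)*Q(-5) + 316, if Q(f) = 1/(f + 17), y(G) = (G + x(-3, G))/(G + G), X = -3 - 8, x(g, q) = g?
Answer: 41719/132 ≈ 316.05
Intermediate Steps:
X = -11
y(G) = (-3 + G)/(2*G) (y(G) = (G - 3)/(G + G) = (-3 + G)/((2*G)) = (-3 + G)*(1/(2*G)) = (-3 + G)/(2*G))
Q(f) = 1/(17 + f)
y(X)*Q(-5) + 316 = ((½)*(-3 - 11)/(-11))/(17 - 5) + 316 = ((½)*(-1/11)*(-14))/12 + 316 = (7/11)*(1/12) + 316 = 7/132 + 316 = 41719/132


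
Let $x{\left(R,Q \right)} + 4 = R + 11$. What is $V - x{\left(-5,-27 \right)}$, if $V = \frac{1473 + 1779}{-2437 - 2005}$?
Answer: $- \frac{6068}{2221} \approx -2.7321$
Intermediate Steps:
$x{\left(R,Q \right)} = 7 + R$ ($x{\left(R,Q \right)} = -4 + \left(R + 11\right) = -4 + \left(11 + R\right) = 7 + R$)
$V = - \frac{1626}{2221}$ ($V = \frac{3252}{-4442} = 3252 \left(- \frac{1}{4442}\right) = - \frac{1626}{2221} \approx -0.7321$)
$V - x{\left(-5,-27 \right)} = - \frac{1626}{2221} - \left(7 - 5\right) = - \frac{1626}{2221} - 2 = - \frac{6068}{2221}$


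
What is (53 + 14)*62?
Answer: 4154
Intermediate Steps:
(53 + 14)*62 = 67*62 = 4154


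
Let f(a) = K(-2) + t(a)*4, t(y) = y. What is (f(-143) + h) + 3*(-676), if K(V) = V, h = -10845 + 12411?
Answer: -1036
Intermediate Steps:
h = 1566
f(a) = -2 + 4*a (f(a) = -2 + a*4 = -2 + 4*a)
(f(-143) + h) + 3*(-676) = ((-2 + 4*(-143)) + 1566) + 3*(-676) = ((-2 - 572) + 1566) - 2028 = (-574 + 1566) - 2028 = 992 - 2028 = -1036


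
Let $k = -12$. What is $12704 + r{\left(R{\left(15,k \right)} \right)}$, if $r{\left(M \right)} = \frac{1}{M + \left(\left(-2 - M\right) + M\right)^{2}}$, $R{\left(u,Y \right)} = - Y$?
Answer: $\frac{203265}{16} \approx 12704.0$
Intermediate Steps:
$r{\left(M \right)} = \frac{1}{4 + M}$ ($r{\left(M \right)} = \frac{1}{M + \left(-2\right)^{2}} = \frac{1}{M + 4} = \frac{1}{4 + M}$)
$12704 + r{\left(R{\left(15,k \right)} \right)} = 12704 + \frac{1}{4 - -12} = 12704 + \frac{1}{4 + 12} = 12704 + \frac{1}{16} = \frac{203265}{16}$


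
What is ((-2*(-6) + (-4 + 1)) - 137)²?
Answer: 16384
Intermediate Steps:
((-2*(-6) + (-4 + 1)) - 137)² = ((12 - 3) - 137)² = (9 - 137)² = (-128)² = 16384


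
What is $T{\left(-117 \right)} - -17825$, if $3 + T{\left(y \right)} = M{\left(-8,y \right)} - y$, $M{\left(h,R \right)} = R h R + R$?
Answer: $-91690$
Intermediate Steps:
$M{\left(h,R \right)} = R + h R^{2}$ ($M{\left(h,R \right)} = h R^{2} + R = R + h R^{2}$)
$T{\left(y \right)} = -3 - y + y \left(1 - 8 y\right)$ ($T{\left(y \right)} = -3 + \left(y \left(1 + y \left(-8\right)\right) - y\right) = -3 + \left(y \left(1 - 8 y\right) - y\right) = -3 + \left(- y + y \left(1 - 8 y\right)\right) = -3 - y + y \left(1 - 8 y\right)$)
$T{\left(-117 \right)} - -17825 = \left(-3 - 8 \left(-117\right)^{2}\right) - -17825 = \left(-3 - 109512\right) + 17825 = -109515 + 17825 = -91690$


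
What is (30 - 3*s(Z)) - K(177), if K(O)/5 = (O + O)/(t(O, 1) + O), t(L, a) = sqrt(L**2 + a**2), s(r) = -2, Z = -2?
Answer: 313326 - 1770*sqrt(31330) ≈ 31.000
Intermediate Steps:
K(O) = 10*O/(O + sqrt(1 + O**2)) (K(O) = 5*((O + O)/(sqrt(O**2 + 1**2) + O)) = 5*((2*O)/(sqrt(O**2 + 1) + O)) = 5*((2*O)/(sqrt(1 + O**2) + O)) = 5*((2*O)/(O + sqrt(1 + O**2))) = 5*(2*O/(O + sqrt(1 + O**2))) = 10*O/(O + sqrt(1 + O**2)))
(30 - 3*s(Z)) - K(177) = (30 - 3*(-2)) - 10*177/(177 + sqrt(1 + 177**2)) = (30 + 6) - 10*177/(177 + sqrt(1 + 31329)) = 36 - 10*177/(177 + sqrt(31330)) = 36 - 1770/(177 + sqrt(31330))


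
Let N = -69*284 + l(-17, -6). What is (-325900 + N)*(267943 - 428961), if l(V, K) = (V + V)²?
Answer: 55444938120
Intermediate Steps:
l(V, K) = 4*V² (l(V, K) = (2*V)² = 4*V²)
N = -18440 (N = -69*284 + 4*(-17)² = -19596 + 4*289 = -19596 + 1156 = -18440)
(-325900 + N)*(267943 - 428961) = (-325900 - 18440)*(267943 - 428961) = -344340*(-161018) = 55444938120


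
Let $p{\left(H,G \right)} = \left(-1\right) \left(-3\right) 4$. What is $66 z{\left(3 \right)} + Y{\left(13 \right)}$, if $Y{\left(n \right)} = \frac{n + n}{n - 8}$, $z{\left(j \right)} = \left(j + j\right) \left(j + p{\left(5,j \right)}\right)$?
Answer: $\frac{29726}{5} \approx 5945.2$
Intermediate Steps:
$p{\left(H,G \right)} = 12$ ($p{\left(H,G \right)} = 3 \cdot 4 = 12$)
$z{\left(j \right)} = 2 j \left(12 + j\right)$ ($z{\left(j \right)} = \left(j + j\right) \left(j + 12\right) = 2 j \left(12 + j\right)$)
$Y{\left(n \right)} = \frac{2 n}{-8 + n}$
$66 z{\left(3 \right)} + Y{\left(13 \right)} = 66 \cdot 2 \cdot 3 \left(12 + 3\right) + 2 \cdot 13 \frac{1}{-8 + 13} = 66 \cdot 2 \cdot 3 \cdot 15 + 2 \cdot 13 \cdot \frac{1}{5} = 66 \cdot 90 + 2 \cdot 13 \cdot \frac{1}{5} = 5940 + \frac{26}{5} = \frac{29726}{5}$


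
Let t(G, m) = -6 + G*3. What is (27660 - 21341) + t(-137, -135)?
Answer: 5902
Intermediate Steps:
t(G, m) = -6 + 3*G
(27660 - 21341) + t(-137, -135) = (27660 - 21341) + (-6 + 3*(-137)) = 6319 + (-6 - 411) = 6319 - 417 = 5902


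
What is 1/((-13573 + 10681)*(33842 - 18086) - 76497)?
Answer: -1/45642849 ≈ -2.1909e-8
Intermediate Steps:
1/((-13573 + 10681)*(33842 - 18086) - 76497) = 1/(-2892*15756 - 76497) = 1/(-45566352 - 76497) = 1/(-45642849) = -1/45642849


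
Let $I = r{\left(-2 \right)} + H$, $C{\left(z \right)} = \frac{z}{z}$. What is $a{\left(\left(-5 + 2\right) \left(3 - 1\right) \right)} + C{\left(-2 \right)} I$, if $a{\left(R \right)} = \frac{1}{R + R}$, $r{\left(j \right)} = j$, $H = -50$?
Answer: $- \frac{625}{12} \approx -52.083$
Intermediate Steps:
$C{\left(z \right)} = 1$
$I = -52$ ($I = -2 - 50 = -52$)
$a{\left(R \right)} = \frac{1}{2 R}$
$a{\left(\left(-5 + 2\right) \left(3 - 1\right) \right)} + C{\left(-2 \right)} I = \frac{1}{2 \left(-5 + 2\right) \left(3 - 1\right)} + 1 \left(-52\right) = \frac{1}{2 \left(\left(-3\right) 2\right)} - 52 = \frac{1}{2 \left(-6\right)} - 52 = \frac{1}{2} \left(- \frac{1}{6}\right) - 52 = - \frac{1}{12} - 52 = - \frac{625}{12}$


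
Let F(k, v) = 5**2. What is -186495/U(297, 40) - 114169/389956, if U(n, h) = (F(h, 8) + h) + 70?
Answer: -4849350469/3509604 ≈ -1381.7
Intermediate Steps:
F(k, v) = 25
U(n, h) = 95 + h (U(n, h) = (25 + h) + 70 = 95 + h)
-186495/U(297, 40) - 114169/389956 = -186495/(95 + 40) - 114169/389956 = -186495/135 - 114169*1/389956 = -186495*1/135 - 114169/389956 = -12433/9 - 114169/389956 = -4849350469/3509604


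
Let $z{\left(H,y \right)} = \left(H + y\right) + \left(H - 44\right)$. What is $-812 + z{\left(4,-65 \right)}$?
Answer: $-913$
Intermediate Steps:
$z{\left(H,y \right)} = -44 + y + 2 H$ ($z{\left(H,y \right)} = \left(H + y\right) + \left(H - 44\right) = \left(H + y\right) + \left(-44 + H\right) = -44 + y + 2 H$)
$-812 + z{\left(4,-65 \right)} = -812 - 101 = -913$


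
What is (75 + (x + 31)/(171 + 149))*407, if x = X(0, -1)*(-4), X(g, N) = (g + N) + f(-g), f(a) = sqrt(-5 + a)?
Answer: 1956449/64 - 407*I*sqrt(5)/80 ≈ 30570.0 - 11.376*I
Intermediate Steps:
X(g, N) = N + g + sqrt(-5 - g) (X(g, N) = (g + N) + sqrt(-5 - g) = (N + g) + sqrt(-5 - g) = N + g + sqrt(-5 - g))
x = 4 - 4*I*sqrt(5) (x = (-1 + 0 + sqrt(-5 - 1*0))*(-4) = (-1 + 0 + sqrt(-5 + 0))*(-4) = (-1 + 0 + sqrt(-5))*(-4) = (-1 + 0 + I*sqrt(5))*(-4) = (-1 + I*sqrt(5))*(-4) = 4 - 4*I*sqrt(5) ≈ 4.0 - 8.9443*I)
(75 + (x + 31)/(171 + 149))*407 = (75 + ((4 - 4*I*sqrt(5)) + 31)/(171 + 149))*407 = (75 + (35 - 4*I*sqrt(5))/320)*407 = (75 + (35 - 4*I*sqrt(5))*(1/320))*407 = (75 + (7/64 - I*sqrt(5)/80))*407 = (4807/64 - I*sqrt(5)/80)*407 = 1956449/64 - 407*I*sqrt(5)/80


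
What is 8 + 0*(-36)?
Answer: 8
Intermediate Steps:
8 + 0*(-36) = 8 + 0 = 8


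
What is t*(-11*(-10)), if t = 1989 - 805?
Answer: 130240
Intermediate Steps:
t = 1184
t*(-11*(-10)) = 1184*(-11*(-10)) = 1184*110 = 130240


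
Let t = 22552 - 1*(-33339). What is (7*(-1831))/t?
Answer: -12817/55891 ≈ -0.22932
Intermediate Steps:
t = 55891 (t = 22552 + 33339 = 55891)
(7*(-1831))/t = (7*(-1831))/55891 = -12817*1/55891 = -12817/55891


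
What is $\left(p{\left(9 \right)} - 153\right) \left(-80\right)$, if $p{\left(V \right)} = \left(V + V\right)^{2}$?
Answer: $-13680$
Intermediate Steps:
$p{\left(V \right)} = 4 V^{2}$ ($p{\left(V \right)} = \left(2 V\right)^{2} = 4 V^{2}$)
$\left(p{\left(9 \right)} - 153\right) \left(-80\right) = \left(4 \cdot 9^{2} - 153\right) \left(-80\right) = \left(4 \cdot 81 - 153\right) \left(-80\right) = \left(324 - 153\right) \left(-80\right) = 171 \left(-80\right) = -13680$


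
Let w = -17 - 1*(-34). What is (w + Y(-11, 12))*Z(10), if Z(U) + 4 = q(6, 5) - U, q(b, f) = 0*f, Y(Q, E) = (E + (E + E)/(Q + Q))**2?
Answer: -230398/121 ≈ -1904.1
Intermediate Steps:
Y(Q, E) = (E + E/Q)**2 (Y(Q, E) = (E + (2*E)/((2*Q)))**2 = (E + (2*E)*(1/(2*Q)))**2 = (E + E/Q)**2)
w = 17 (w = -17 + 34 = 17)
q(b, f) = 0
Z(U) = -4 - U (Z(U) = -4 + (0 - U) = -4 - U)
(w + Y(-11, 12))*Z(10) = (17 + 12**2*(1 - 11)**2/(-11)**2)*(-4 - 1*10) = (17 + 144*(1/121)*(-10)**2)*(-4 - 10) = (17 + 144*(1/121)*100)*(-14) = (17 + 14400/121)*(-14) = (16457/121)*(-14) = -230398/121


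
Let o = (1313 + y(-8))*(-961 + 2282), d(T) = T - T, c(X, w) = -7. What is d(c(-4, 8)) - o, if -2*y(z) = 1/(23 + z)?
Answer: -52032869/30 ≈ -1.7344e+6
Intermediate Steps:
y(z) = -1/(2*(23 + z))
d(T) = 0
o = 52032869/30 (o = (1313 - 1/(46 + 2*(-8)))*(-961 + 2282) = (1313 - 1/(46 - 16))*1321 = (1313 - 1/30)*1321 = (39389/30)*1321 = 52032869/30 ≈ 1.7344e+6)
d(c(-4, 8)) - o = 0 - 1*52032869/30 = 0 - 52032869/30 = -52032869/30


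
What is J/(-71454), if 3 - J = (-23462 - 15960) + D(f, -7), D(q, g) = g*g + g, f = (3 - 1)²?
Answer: -39383/71454 ≈ -0.55117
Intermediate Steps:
f = 4 (f = 2² = 4)
D(q, g) = g + g² (D(q, g) = g² + g = g + g²)
J = 39383 (J = 3 - ((-23462 - 15960) - 7*(1 - 7)) = 3 - (-39422 - 7*(-6)) = 3 - (-39422 + 42) = 3 - 1*(-39380) = 3 + 39380 = 39383)
J/(-71454) = 39383/(-71454) = 39383*(-1/71454) = -39383/71454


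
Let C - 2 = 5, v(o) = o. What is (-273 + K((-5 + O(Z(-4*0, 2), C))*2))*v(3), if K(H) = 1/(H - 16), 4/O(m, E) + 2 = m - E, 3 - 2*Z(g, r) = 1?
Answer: -7372/9 ≈ -819.11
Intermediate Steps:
Z(g, r) = 1 (Z(g, r) = 3/2 - ½*1 = 3/2 - ½ = 1)
C = 7 (C = 2 + 5 = 7)
O(m, E) = 4/(-2 + m - E) (O(m, E) = 4/(-2 + (m - E)) = 4/(-2 + m - E))
K(H) = 1/(-16 + H)
(-273 + K((-5 + O(Z(-4*0, 2), C))*2))*v(3) = (-273 + 1/(-16 + (-5 + 4/(-2 + 1 - 1*7))*2))*3 = (-273 + 1/(-16 + (-5 + 4/(-2 + 1 - 7))*2))*3 = (-273 + 1/(-16 + (-5 + 4/(-8))*2))*3 = (-273 + 1/(-16 + (-5 + 4*(-⅛))*2))*3 = (-273 + 1/(-16 + (-5 - ½)*2))*3 = (-273 + 1/(-16 - 11/2*2))*3 = (-273 + 1/(-16 - 11))*3 = (-273 + 1/(-27))*3 = (-273 - 1/27)*3 = -7372/27*3 = -7372/9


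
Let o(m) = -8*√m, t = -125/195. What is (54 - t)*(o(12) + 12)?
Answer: 8524/13 - 34096*√3/39 ≈ -858.56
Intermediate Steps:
t = -25/39 (t = -125*1/195 = -25/39 ≈ -0.64103)
(54 - t)*(o(12) + 12) = (54 - 1*(-25/39))*(-16*√3 + 12) = (54 + 25/39)*(-16*√3 + 12) = 2131*(-16*√3 + 12)/39 = 2131*(12 - 16*√3)/39 = 8524/13 - 34096*√3/39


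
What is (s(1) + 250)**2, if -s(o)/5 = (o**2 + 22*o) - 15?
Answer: 44100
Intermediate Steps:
s(o) = 75 - 110*o - 5*o**2 (s(o) = -5*((o**2 + 22*o) - 15) = -5*(-15 + o**2 + 22*o) = 75 - 110*o - 5*o**2)
(s(1) + 250)**2 = ((75 - 110*1 - 5*1**2) + 250)**2 = ((75 - 110 - 5*1) + 250)**2 = ((75 - 110 - 5) + 250)**2 = (-40 + 250)**2 = 210**2 = 44100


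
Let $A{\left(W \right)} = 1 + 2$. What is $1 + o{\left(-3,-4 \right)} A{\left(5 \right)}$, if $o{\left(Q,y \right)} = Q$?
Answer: $-8$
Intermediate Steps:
$A{\left(W \right)} = 3$
$1 + o{\left(-3,-4 \right)} A{\left(5 \right)} = 1 - 9 = -8$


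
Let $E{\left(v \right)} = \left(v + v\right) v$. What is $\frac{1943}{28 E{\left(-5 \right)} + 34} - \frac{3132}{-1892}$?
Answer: $\frac{2041861}{678282} \approx 3.0103$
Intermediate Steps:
$E{\left(v \right)} = 2 v^{2}$ ($E{\left(v \right)} = 2 v v = 2 v^{2}$)
$\frac{1943}{28 E{\left(-5 \right)} + 34} - \frac{3132}{-1892} = \frac{1943}{28 \cdot 2 \left(-5\right)^{2} + 34} - \frac{3132}{-1892} = \frac{1943}{28 \cdot 2 \cdot 25 + 34} - - \frac{783}{473} = \frac{1943}{28 \cdot 50 + 34} + \frac{783}{473} = \frac{1943}{1400 + 34} + \frac{783}{473} = \frac{1943}{1434} + \frac{783}{473} = \frac{2041861}{678282}$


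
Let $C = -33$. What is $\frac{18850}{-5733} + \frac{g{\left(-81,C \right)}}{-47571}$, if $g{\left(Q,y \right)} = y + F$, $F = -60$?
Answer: $- \frac{22978979}{6992937} \approx -3.286$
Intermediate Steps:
$g{\left(Q,y \right)} = -60 + y$ ($g{\left(Q,y \right)} = y - 60 = -60 + y$)
$\frac{18850}{-5733} + \frac{g{\left(-81,C \right)}}{-47571} = \frac{18850}{-5733} + \frac{-60 - 33}{-47571} = 18850 \left(- \frac{1}{5733}\right) - - \frac{31}{15857} = - \frac{1450}{441} + \frac{31}{15857} = - \frac{22978979}{6992937}$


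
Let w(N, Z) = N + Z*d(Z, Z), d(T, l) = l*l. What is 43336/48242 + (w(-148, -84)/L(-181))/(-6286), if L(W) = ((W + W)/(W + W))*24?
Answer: 4392276061/909747636 ≈ 4.8280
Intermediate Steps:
d(T, l) = l²
w(N, Z) = N + Z³ (w(N, Z) = N + Z*Z² = N + Z³)
L(W) = 24 (L(W) = ((2*W)/((2*W)))*24 = ((2*W)*(1/(2*W)))*24 = 1*24 = 24)
43336/48242 + (w(-148, -84)/L(-181))/(-6286) = 43336/48242 + ((-148 + (-84)³)/24)/(-6286) = 43336*(1/48242) + ((-148 - 592704)*(1/24))*(-1/6286) = 21668/24121 - 592852*1/24*(-1/6286) = 21668/24121 - 148213/6*(-1/6286) = 21668/24121 + 148213/37716 = 4392276061/909747636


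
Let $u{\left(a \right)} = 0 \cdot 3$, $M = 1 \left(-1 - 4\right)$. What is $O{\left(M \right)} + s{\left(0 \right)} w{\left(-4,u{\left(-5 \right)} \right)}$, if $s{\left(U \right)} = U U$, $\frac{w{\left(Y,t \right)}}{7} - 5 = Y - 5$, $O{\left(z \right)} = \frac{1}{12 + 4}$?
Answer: $\frac{1}{16} \approx 0.0625$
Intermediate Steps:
$M = -5$ ($M = 1 \left(-5\right) = -5$)
$O{\left(z \right)} = \frac{1}{16}$
$u{\left(a \right)} = 0$
$w{\left(Y,t \right)} = 7 Y$ ($w{\left(Y,t \right)} = 35 + 7 \left(Y - 5\right) = 35 + 7 \left(-5 + Y\right) = 35 + \left(-35 + 7 Y\right) = 7 Y$)
$s{\left(U \right)} = U^{2}$
$O{\left(M \right)} + s{\left(0 \right)} w{\left(-4,u{\left(-5 \right)} \right)} = \frac{1}{16} + 0^{2} \cdot 7 \left(-4\right) = \frac{1}{16} + 0 \left(-28\right) = \frac{1}{16} + 0 = \frac{1}{16}$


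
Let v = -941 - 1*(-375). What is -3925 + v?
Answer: -4491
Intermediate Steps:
v = -566 (v = -941 + 375 = -566)
-3925 + v = -3925 - 566 = -4491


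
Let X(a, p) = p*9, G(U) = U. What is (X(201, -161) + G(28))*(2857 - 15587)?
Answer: 18089330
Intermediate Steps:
X(a, p) = 9*p
(X(201, -161) + G(28))*(2857 - 15587) = (9*(-161) + 28)*(2857 - 15587) = (-1449 + 28)*(-12730) = -1421*(-12730) = 18089330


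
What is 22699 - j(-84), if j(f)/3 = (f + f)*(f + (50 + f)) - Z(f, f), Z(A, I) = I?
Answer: -37025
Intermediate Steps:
j(f) = -3*f + 6*f*(50 + 2*f) (j(f) = 3*((f + f)*(f + (50 + f)) - f) = 3*((2*f)*(50 + 2*f) - f) = 3*(2*f*(50 + 2*f) - f) = 3*(-f + 2*f*(50 + 2*f)) = -3*f + 6*f*(50 + 2*f))
22699 - j(-84) = 22699 - 3*(-84)*(99 + 4*(-84)) = 22699 - 3*(-84)*(99 - 336) = 22699 - 3*(-84)*(-237) = 22699 - 1*59724 = 22699 - 59724 = -37025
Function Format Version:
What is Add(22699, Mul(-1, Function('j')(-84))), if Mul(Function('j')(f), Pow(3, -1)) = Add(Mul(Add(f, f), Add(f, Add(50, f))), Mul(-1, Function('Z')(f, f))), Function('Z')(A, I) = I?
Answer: -37025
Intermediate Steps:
Function('j')(f) = Add(Mul(-3, f), Mul(6, f, Add(50, Mul(2, f)))) (Function('j')(f) = Mul(3, Add(Mul(Add(f, f), Add(f, Add(50, f))), Mul(-1, f))) = Mul(3, Add(Mul(Mul(2, f), Add(50, Mul(2, f))), Mul(-1, f))) = Mul(3, Add(Mul(2, f, Add(50, Mul(2, f))), Mul(-1, f))) = Mul(3, Add(Mul(-1, f), Mul(2, f, Add(50, Mul(2, f))))) = Add(Mul(-3, f), Mul(6, f, Add(50, Mul(2, f)))))
Add(22699, Mul(-1, Function('j')(-84))) = Add(22699, Mul(-1, Mul(3, -84, Add(99, Mul(4, -84))))) = Add(22699, Mul(-1, Mul(3, -84, Add(99, -336)))) = Add(22699, Mul(-1, Mul(3, -84, -237))) = Add(22699, Mul(-1, 59724)) = Add(22699, -59724) = -37025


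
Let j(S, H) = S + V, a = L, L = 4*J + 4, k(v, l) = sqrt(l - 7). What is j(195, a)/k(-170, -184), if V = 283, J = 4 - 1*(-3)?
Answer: -478*I*sqrt(191)/191 ≈ -34.587*I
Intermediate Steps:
J = 7 (J = 4 + 3 = 7)
k(v, l) = sqrt(-7 + l)
L = 32 (L = 4*7 + 4 = 28 + 4 = 32)
a = 32
j(S, H) = 283 + S (j(S, H) = S + 283 = 283 + S)
j(195, a)/k(-170, -184) = (283 + 195)/(sqrt(-7 - 184)) = 478/(sqrt(-191)) = 478/((I*sqrt(191))) = 478*(-I*sqrt(191)/191) = -478*I*sqrt(191)/191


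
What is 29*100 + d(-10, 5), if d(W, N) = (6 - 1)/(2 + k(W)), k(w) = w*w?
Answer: 295805/102 ≈ 2900.0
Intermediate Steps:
k(w) = w²
d(W, N) = 5/(2 + W²) (d(W, N) = (6 - 1)/(2 + W²) = 5/(2 + W²))
29*100 + d(-10, 5) = 29*100 + 5/(2 + (-10)²) = 2900 + 5/(2 + 100) = 2900 + 5/102 = 295805/102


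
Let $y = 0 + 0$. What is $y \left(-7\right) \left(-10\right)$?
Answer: $0$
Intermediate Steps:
$y = 0$
$y \left(-7\right) \left(-10\right) = 0 \left(-7\right) \left(-10\right) = 0 \left(-10\right) = 0$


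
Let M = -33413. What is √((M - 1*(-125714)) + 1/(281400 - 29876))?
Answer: 5*√58393602383389/125762 ≈ 303.81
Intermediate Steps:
√((M - 1*(-125714)) + 1/(281400 - 29876)) = √((-33413 - 1*(-125714)) + 1/(281400 - 29876)) = √((-33413 + 125714) + 1/251524) = √(92301 + 1/251524) = √(23215916725/251524) = 5*√58393602383389/125762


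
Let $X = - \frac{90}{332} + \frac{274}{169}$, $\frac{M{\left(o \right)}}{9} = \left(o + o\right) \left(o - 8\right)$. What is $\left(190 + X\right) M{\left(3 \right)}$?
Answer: $- \frac{724698765}{14027} \approx -51665.0$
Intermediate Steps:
$M{\left(o \right)} = 18 o \left(-8 + o\right)$ ($M{\left(o \right)} = 9 \left(o + o\right) \left(o - 8\right) = 9 \cdot 2 o \left(-8 + o\right) = 18 o \left(-8 + o\right)$)
$X = \frac{37879}{28054}$ ($X = \left(-90\right) \frac{1}{332} + 274 \cdot \frac{1}{169} = - \frac{45}{166} + \frac{274}{169} = \frac{37879}{28054} \approx 1.3502$)
$\left(190 + X\right) M{\left(3 \right)} = \left(190 + \frac{37879}{28054}\right) 18 \cdot 3 \left(-8 + 3\right) = \frac{5368139 \cdot 18 \cdot 3 \left(-5\right)}{28054} = \frac{5368139}{28054} \left(-270\right) = - \frac{724698765}{14027}$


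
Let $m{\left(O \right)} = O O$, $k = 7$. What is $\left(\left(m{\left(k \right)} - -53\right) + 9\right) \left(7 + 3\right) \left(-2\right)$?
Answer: $-2220$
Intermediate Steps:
$m{\left(O \right)} = O^{2}$
$\left(\left(m{\left(k \right)} - -53\right) + 9\right) \left(7 + 3\right) \left(-2\right) = \left(\left(7^{2} - -53\right) + 9\right) \left(7 + 3\right) \left(-2\right) = \left(\left(49 + 53\right) + 9\right) 10 \left(-2\right) = \left(102 + 9\right) \left(-20\right) = 111 \left(-20\right) = -2220$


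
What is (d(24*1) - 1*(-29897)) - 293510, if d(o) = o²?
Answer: -263037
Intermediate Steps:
(d(24*1) - 1*(-29897)) - 293510 = ((24*1)² - 1*(-29897)) - 293510 = (24² + 29897) - 293510 = (576 + 29897) - 293510 = 30473 - 293510 = -263037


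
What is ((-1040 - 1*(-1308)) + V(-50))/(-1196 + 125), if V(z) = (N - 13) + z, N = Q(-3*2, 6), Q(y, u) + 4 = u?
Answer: -23/119 ≈ -0.19328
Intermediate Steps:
Q(y, u) = -4 + u
N = 2 (N = -4 + 6 = 2)
V(z) = -11 + z (V(z) = (2 - 13) + z = -11 + z)
((-1040 - 1*(-1308)) + V(-50))/(-1196 + 125) = ((-1040 - 1*(-1308)) + (-11 - 50))/(-1196 + 125) = ((-1040 + 1308) - 61)/(-1071) = (268 - 61)*(-1/1071) = 207*(-1/1071) = -23/119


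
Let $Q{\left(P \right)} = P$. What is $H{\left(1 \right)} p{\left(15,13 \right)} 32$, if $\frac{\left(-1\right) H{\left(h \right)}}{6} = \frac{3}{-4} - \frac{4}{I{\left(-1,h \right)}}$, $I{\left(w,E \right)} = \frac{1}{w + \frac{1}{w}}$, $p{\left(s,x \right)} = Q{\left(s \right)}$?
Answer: $-20880$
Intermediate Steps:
$p{\left(s,x \right)} = s$
$H{\left(h \right)} = - \frac{87}{2}$ ($H{\left(h \right)} = - 6 \left(\frac{3}{-4} - \frac{4}{\left(-1\right) \frac{1}{1 + \left(-1\right)^{2}}}\right) = - 6 \left(3 \left(- \frac{1}{4}\right) - \frac{4}{\left(-1\right) \frac{1}{1 + 1}}\right) = - 6 \left(- \frac{3}{4} - \frac{4}{\left(-1\right) \frac{1}{2}}\right) = - 6 \left(- \frac{3}{4} - \frac{4}{- \frac{1}{2}}\right) = - 6 \left(- \frac{3}{4} - -8\right) = - 6 \left(- \frac{3}{4} + 8\right) = \left(-6\right) \frac{29}{4} = - \frac{87}{2}$)
$H{\left(1 \right)} p{\left(15,13 \right)} 32 = \left(- \frac{87}{2}\right) 15 \cdot 32 = \left(- \frac{1305}{2}\right) 32 = -20880$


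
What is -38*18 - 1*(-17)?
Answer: -667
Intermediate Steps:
-38*18 - 1*(-17) = -684 + 17 = -667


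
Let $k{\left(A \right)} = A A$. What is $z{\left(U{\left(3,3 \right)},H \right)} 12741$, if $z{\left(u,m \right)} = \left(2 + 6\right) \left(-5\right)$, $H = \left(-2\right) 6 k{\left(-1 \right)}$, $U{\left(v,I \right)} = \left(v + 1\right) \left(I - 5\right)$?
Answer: $-509640$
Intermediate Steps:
$U{\left(v,I \right)} = \left(1 + v\right) \left(-5 + I\right)$
$k{\left(A \right)} = A^{2}$
$H = -12$ ($H = \left(-2\right) 6 \left(-1\right)^{2} = \left(-12\right) 1 = -12$)
$z{\left(u,m \right)} = -40$ ($z{\left(u,m \right)} = 8 \left(-5\right) = -40$)
$z{\left(U{\left(3,3 \right)},H \right)} 12741 = \left(-40\right) 12741 = -509640$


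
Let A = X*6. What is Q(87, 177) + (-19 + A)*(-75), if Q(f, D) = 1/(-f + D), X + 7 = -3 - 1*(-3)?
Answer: 411751/90 ≈ 4575.0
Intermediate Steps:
X = -7 (X = -7 + (-3 - 1*(-3)) = -7 + (-3 + 3) = -7 + 0 = -7)
A = -42 (A = -7*6 = -42)
Q(f, D) = 1/(D - f)
Q(87, 177) + (-19 + A)*(-75) = 1/(177 - 1*87) + (-19 - 42)*(-75) = 1/(177 - 87) - 61*(-75) = 1/90 + 4575 = 411751/90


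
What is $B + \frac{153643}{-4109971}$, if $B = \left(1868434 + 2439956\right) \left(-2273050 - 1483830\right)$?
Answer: $- \frac{66524418960329680843}{4109971} \approx -1.6186 \cdot 10^{13}$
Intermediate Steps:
$B = -16186104223200$ ($B = 4308390 \left(-3756880\right) = -16186104223200$)
$B + \frac{153643}{-4109971} = -16186104223200 + \frac{153643}{-4109971} = -16186104223200 + 153643 \left(- \frac{1}{4109971}\right) = -16186104223200 - \frac{153643}{4109971} = - \frac{66524418960329680843}{4109971}$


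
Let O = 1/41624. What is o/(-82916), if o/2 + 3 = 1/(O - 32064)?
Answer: 4003937429/55331170761230 ≈ 7.2363e-5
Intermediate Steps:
O = 1/41624 ≈ 2.4025e-5
o = -8007874858/1334631935 (o = -6 + 2/(1/41624 - 32064) = -6 + 2/(-1334631935/41624) = -6 + 2*(-41624/1334631935) = -6 - 83248/1334631935 = -8007874858/1334631935 ≈ -6.0001)
o/(-82916) = -8007874858/1334631935/(-82916) = -8007874858/1334631935*(-1/82916) = 4003937429/55331170761230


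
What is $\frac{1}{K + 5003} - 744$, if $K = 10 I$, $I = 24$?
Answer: $- \frac{3900791}{5243} \approx -744.0$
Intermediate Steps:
$K = 240$ ($K = 10 \cdot 24 = 240$)
$\frac{1}{K + 5003} - 744 = \frac{1}{240 + 5003} - 744 = \frac{1}{5243} - 744 = - \frac{3900791}{5243}$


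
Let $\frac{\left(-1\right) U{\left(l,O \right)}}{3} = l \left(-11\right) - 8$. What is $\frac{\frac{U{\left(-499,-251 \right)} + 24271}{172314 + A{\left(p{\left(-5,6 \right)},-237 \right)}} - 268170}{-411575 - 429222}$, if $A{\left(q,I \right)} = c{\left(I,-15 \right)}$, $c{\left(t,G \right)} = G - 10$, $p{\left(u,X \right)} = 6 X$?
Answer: $\frac{46202733302}{144860074333} \approx 0.31895$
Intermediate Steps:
$U{\left(l,O \right)} = 24 + 33 l$ ($U{\left(l,O \right)} = - 3 \left(l \left(-11\right) - 8\right) = - 3 \left(- 11 l - 8\right) = - 3 \left(-8 - 11 l\right) = 24 + 33 l$)
$c{\left(t,G \right)} = -10 + G$ ($c{\left(t,G \right)} = G - 10 = -10 + G$)
$A{\left(q,I \right)} = -25$ ($A{\left(q,I \right)} = -10 - 15 = -25$)
$\frac{\frac{U{\left(-499,-251 \right)} + 24271}{172314 + A{\left(p{\left(-5,6 \right)},-237 \right)}} - 268170}{-411575 - 429222} = \frac{\frac{\left(24 + 33 \left(-499\right)\right) + 24271}{172314 - 25} - 268170}{-411575 - 429222} = \frac{\frac{\left(24 - 16467\right) + 24271}{172289} - 268170}{-840797} = \left(\left(-16443 + 24271\right) \frac{1}{172289} - 268170\right) \left(- \frac{1}{840797}\right) = \left(7828 \cdot \frac{1}{172289} - 268170\right) \left(- \frac{1}{840797}\right) = \left(\frac{7828}{172289} - 268170\right) \left(- \frac{1}{840797}\right) = \left(- \frac{46202733302}{172289}\right) \left(- \frac{1}{840797}\right) = \frac{46202733302}{144860074333}$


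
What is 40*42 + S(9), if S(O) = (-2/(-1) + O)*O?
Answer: 1779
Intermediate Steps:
S(O) = O*(2 + O) (S(O) = (-2*(-1) + O)*O = (2 + O)*O = O*(2 + O))
40*42 + S(9) = 40*42 + 9*(2 + 9) = 1680 + 9*11 = 1680 + 99 = 1779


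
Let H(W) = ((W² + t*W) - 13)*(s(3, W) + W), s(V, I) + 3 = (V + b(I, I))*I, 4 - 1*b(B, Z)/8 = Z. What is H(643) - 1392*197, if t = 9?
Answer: -1376915998905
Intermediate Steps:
b(B, Z) = 32 - 8*Z
s(V, I) = -3 + I*(32 + V - 8*I) (s(V, I) = -3 + (V + (32 - 8*I))*I = -3 + (32 + V - 8*I)*I = -3 + I*(32 + V - 8*I))
H(W) = (-13 + W² + 9*W)*(-3 + 4*W - 8*W*(-4 + W)) (H(W) = ((W² + 9*W) - 13)*((-3 + W*3 - 8*W*(-4 + W)) + W) = (-13 + W² + 9*W)*((-3 + 3*W - 8*W*(-4 + W)) + W) = (-13 + W² + 9*W)*(-3 + 4*W - 8*W*(-4 + W)))
H(643) - 1392*197 = (39 - 495*643 - 36*643³ - 8*643⁴ + 425*643²) - 1392*197 = (39 - 318285 - 36*265847707 - 8*170940075601 + 425*413449) - 274224 = (39 - 318285 - 9570517452 - 1367520604808 + 175715825) - 274224 = -1376915724681 - 274224 = -1376915998905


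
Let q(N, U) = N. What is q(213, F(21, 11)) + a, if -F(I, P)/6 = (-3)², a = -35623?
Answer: -35410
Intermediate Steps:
F(I, P) = -54 (F(I, P) = -6*(-3)² = -6*9 = -54)
q(213, F(21, 11)) + a = 213 - 35623 = -35410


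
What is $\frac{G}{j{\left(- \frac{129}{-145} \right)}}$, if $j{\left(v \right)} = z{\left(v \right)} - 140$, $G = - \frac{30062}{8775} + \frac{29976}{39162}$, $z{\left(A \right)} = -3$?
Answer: $\frac{152374774}{8190242775} \approx 0.018604$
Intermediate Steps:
$G = - \frac{152374774}{57274425}$ ($G = \left(-30062\right) \frac{1}{8775} + 29976 \cdot \frac{1}{39162} = - \frac{30062}{8775} + \frac{4996}{6527} = - \frac{152374774}{57274425} \approx -2.6604$)
$j{\left(v \right)} = -143$ ($j{\left(v \right)} = -3 - 140 = -143$)
$\frac{G}{j{\left(- \frac{129}{-145} \right)}} = - \frac{152374774}{57274425 \left(-143\right)} = \left(- \frac{152374774}{57274425}\right) \left(- \frac{1}{143}\right) = \frac{152374774}{8190242775}$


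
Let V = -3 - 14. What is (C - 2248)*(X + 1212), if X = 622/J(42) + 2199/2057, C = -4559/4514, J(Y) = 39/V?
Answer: -767141461012889/362126622 ≈ -2.1184e+6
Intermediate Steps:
V = -17
J(Y) = -39/17 (J(Y) = 39/(-17) = 39*(-1/17) = -39/17)
C = -4559/4514 (C = -4559*1/4514 = -4559/4514 ≈ -1.0100)
X = -21664957/80223 (X = 622/(-39/17) + 2199/2057 = 622*(-17/39) + 2199*(1/2057) = -10574/39 + 2199/2057 = -21664957/80223 ≈ -270.06)
(C - 2248)*(X + 1212) = (-4559/4514 - 2248)*(-21664957/80223 + 1212) = -10152031/4514*75565319/80223 = -767141461012889/362126622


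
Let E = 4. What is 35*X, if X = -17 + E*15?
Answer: 1505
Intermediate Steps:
X = 43 (X = -17 + 4*15 = -17 + 60 = 43)
35*X = 35*43 = 1505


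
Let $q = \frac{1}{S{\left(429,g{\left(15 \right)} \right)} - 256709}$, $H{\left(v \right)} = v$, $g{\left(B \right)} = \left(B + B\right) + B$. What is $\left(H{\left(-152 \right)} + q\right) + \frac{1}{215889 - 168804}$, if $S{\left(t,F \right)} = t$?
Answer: $- \frac{8531047667}{56125320} \approx -152.0$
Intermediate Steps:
$g{\left(B \right)} = 3 B$ ($g{\left(B \right)} = 2 B + B = 3 B$)
$q = - \frac{1}{256280}$ ($q = \frac{1}{429 - 256709} = \frac{1}{-256280} = - \frac{1}{256280} \approx -3.902 \cdot 10^{-6}$)
$\left(H{\left(-152 \right)} + q\right) + \frac{1}{215889 - 168804} = \left(-152 - \frac{1}{256280}\right) + \frac{1}{215889 - 168804} = - \frac{38954561}{256280} + \frac{1}{47085} = - \frac{8531047667}{56125320}$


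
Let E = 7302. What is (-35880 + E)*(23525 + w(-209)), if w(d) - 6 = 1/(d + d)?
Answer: -12776908143/19 ≈ -6.7247e+8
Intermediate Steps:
w(d) = 6 + 1/(2*d) (w(d) = 6 + 1/(d + d) = 6 + 1/(2*d))
(-35880 + E)*(23525 + w(-209)) = (-35880 + 7302)*(23525 + (6 + (½)/(-209))) = -28578*(23525 + (6 + (½)*(-1/209))) = -28578*(23525 + (6 - 1/418)) = -28578*(23525 + 2507/418) = -28578*9835957/418 = -12776908143/19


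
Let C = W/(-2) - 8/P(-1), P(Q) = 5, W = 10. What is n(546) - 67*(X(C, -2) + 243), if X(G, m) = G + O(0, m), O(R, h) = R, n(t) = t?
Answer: -76464/5 ≈ -15293.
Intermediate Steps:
C = -33/5 (C = 10/(-2) - 8/5 = 10*(-½) - 8*⅕ = -5 - 8/5 = -33/5 ≈ -6.6000)
X(G, m) = G (X(G, m) = G + 0 = G)
n(546) - 67*(X(C, -2) + 243) = 546 - 67*(-33/5 + 243) = 546 - 67*1182/5 = 546 - 1*79194/5 = 546 - 79194/5 = -76464/5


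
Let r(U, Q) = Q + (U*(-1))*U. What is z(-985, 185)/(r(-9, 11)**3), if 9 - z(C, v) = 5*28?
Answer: 131/343000 ≈ 0.00038192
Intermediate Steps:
r(U, Q) = Q - U**2 (r(U, Q) = Q + (-U)*U = Q - U**2)
z(C, v) = -131 (z(C, v) = 9 - 5*28 = 9 - 1*140 = 9 - 140 = -131)
z(-985, 185)/(r(-9, 11)**3) = -131/(11 - 1*(-9)**2)**3 = -131/(11 - 1*81)**3 = -131/(11 - 81)**3 = -131/((-70)**3) = -131/(-343000) = -131*(-1/343000) = 131/343000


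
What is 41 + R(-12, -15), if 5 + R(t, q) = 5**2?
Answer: 61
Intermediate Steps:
R(t, q) = 20 (R(t, q) = -5 + 5**2 = -5 + 25 = 20)
41 + R(-12, -15) = 41 + 20 = 61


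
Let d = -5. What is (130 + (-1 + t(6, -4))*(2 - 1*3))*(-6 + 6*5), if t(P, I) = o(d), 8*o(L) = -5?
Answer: 3159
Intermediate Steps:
o(L) = -5/8 (o(L) = (⅛)*(-5) = -5/8)
t(P, I) = -5/8
(130 + (-1 + t(6, -4))*(2 - 1*3))*(-6 + 6*5) = (130 + (-1 - 5/8)*(2 - 1*3))*(-6 + 6*5) = (130 - 13*(2 - 3)/8)*(-6 + 30) = (130 - 13/8*(-1))*24 = (130 + 13/8)*24 = (1053/8)*24 = 3159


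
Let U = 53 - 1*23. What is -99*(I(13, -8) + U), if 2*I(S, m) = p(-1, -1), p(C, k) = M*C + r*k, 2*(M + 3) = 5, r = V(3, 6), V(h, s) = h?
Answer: -11385/4 ≈ -2846.3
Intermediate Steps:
U = 30 (U = 53 - 23 = 30)
r = 3
M = -½ (M = -3 + (½)*5 = -3 + 5/2 = -½ ≈ -0.50000)
p(C, k) = 3*k - C/2 (p(C, k) = -C/2 + 3*k = 3*k - C/2)
I(S, m) = -5/4 (I(S, m) = (3*(-1) - ½*(-1))/2 = (-3 + ½)/2 = (½)*(-5/2) = -5/4)
-99*(I(13, -8) + U) = -99*(-5/4 + 30) = -99*115/4 = -11385/4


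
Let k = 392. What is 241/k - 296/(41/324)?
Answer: -37584487/16072 ≈ -2338.5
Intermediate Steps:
241/k - 296/(41/324) = 241/392 - 296/(41/324) = 241*(1/392) - 296/(41*(1/324)) = 241/392 - 296/41/324 = 241/392 - 296*324/41 = 241/392 - 95904/41 = -37584487/16072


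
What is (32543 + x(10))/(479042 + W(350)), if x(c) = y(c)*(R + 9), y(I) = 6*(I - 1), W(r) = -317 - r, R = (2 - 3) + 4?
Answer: 33191/478375 ≈ 0.069383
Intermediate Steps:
R = 3 (R = -1 + 4 = 3)
y(I) = -6 + 6*I (y(I) = 6*(-1 + I) = -6 + 6*I)
x(c) = -72 + 72*c (x(c) = (-6 + 6*c)*(3 + 9) = (-6 + 6*c)*12 = -72 + 72*c)
(32543 + x(10))/(479042 + W(350)) = (32543 + (-72 + 72*10))/(479042 + (-317 - 1*350)) = (32543 + (-72 + 720))/(479042 + (-317 - 350)) = (32543 + 648)/(479042 - 667) = 33191/478375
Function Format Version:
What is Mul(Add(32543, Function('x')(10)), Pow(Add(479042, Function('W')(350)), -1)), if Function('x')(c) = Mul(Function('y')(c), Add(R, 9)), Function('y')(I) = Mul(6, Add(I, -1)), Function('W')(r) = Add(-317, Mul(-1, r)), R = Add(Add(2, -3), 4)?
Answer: Rational(33191, 478375) ≈ 0.069383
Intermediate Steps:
R = 3 (R = Add(-1, 4) = 3)
Function('y')(I) = Add(-6, Mul(6, I)) (Function('y')(I) = Mul(6, Add(-1, I)) = Add(-6, Mul(6, I)))
Function('x')(c) = Add(-72, Mul(72, c)) (Function('x')(c) = Mul(Add(-6, Mul(6, c)), Add(3, 9)) = Mul(Add(-6, Mul(6, c)), 12) = Add(-72, Mul(72, c)))
Mul(Add(32543, Function('x')(10)), Pow(Add(479042, Function('W')(350)), -1)) = Mul(Add(32543, Add(-72, Mul(72, 10))), Pow(Add(479042, Add(-317, Mul(-1, 350))), -1)) = Mul(Add(32543, Add(-72, 720)), Pow(Add(479042, Add(-317, -350)), -1)) = Mul(Add(32543, 648), Pow(Add(479042, -667), -1)) = Mul(33191, Pow(478375, -1)) = Mul(33191, Rational(1, 478375)) = Rational(33191, 478375)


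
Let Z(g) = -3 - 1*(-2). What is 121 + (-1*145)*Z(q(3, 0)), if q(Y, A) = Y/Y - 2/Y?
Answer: 266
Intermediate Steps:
q(Y, A) = 1 - 2/Y
Z(g) = -1 (Z(g) = -3 + 2 = -1)
121 + (-1*145)*Z(q(3, 0)) = 121 - 1*145*(-1) = 121 - 145*(-1) = 121 + 145 = 266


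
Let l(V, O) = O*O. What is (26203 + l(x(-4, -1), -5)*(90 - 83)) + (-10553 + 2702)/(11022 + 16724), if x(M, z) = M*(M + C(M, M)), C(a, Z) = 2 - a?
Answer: 731876137/27746 ≈ 26378.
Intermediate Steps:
x(M, z) = 2*M (x(M, z) = M*(M + (2 - M)) = M*2 = 2*M)
l(V, O) = O²
(26203 + l(x(-4, -1), -5)*(90 - 83)) + (-10553 + 2702)/(11022 + 16724) = (26203 + (-5)²*(90 - 83)) + (-10553 + 2702)/(11022 + 16724) = (26203 + 25*7) - 7851/27746 = (26203 + 175) - 7851*1/27746 = 26378 - 7851/27746 = 731876137/27746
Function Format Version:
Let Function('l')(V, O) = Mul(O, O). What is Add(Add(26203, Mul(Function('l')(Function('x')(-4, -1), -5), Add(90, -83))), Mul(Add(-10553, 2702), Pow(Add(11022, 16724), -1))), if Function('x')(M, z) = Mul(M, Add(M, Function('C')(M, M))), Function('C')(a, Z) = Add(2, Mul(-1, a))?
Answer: Rational(731876137, 27746) ≈ 26378.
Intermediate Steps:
Function('x')(M, z) = Mul(2, M) (Function('x')(M, z) = Mul(M, Add(M, Add(2, Mul(-1, M)))) = Mul(M, 2) = Mul(2, M))
Function('l')(V, O) = Pow(O, 2)
Add(Add(26203, Mul(Function('l')(Function('x')(-4, -1), -5), Add(90, -83))), Mul(Add(-10553, 2702), Pow(Add(11022, 16724), -1))) = Add(Add(26203, Mul(Pow(-5, 2), Add(90, -83))), Mul(Add(-10553, 2702), Pow(Add(11022, 16724), -1))) = Add(Add(26203, Mul(25, 7)), Mul(-7851, Pow(27746, -1))) = Add(Add(26203, 175), Mul(-7851, Rational(1, 27746))) = Add(26378, Rational(-7851, 27746)) = Rational(731876137, 27746)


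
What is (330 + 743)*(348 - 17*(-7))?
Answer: 501091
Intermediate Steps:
(330 + 743)*(348 - 17*(-7)) = 1073*(348 + 119) = 1073*467 = 501091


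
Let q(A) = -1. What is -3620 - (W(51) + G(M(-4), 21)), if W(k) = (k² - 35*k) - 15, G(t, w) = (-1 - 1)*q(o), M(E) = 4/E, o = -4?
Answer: -4423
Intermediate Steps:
G(t, w) = 2 (G(t, w) = (-1 - 1)*(-1) = -2*(-1) = 2)
W(k) = -15 + k² - 35*k
-3620 - (W(51) + G(M(-4), 21)) = -3620 - ((-15 + 51² - 35*51) + 2) = -3620 - ((-15 + 2601 - 1785) + 2) = -3620 - (801 + 2) = -3620 - 1*803 = -3620 - 803 = -4423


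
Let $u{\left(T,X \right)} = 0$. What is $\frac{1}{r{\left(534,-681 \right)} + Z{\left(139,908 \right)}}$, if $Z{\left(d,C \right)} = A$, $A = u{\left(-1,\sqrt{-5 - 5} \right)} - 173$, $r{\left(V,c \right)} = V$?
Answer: $\frac{1}{361} \approx 0.0027701$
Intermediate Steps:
$A = -173$ ($A = 0 - 173 = -173$)
$Z{\left(d,C \right)} = -173$
$\frac{1}{r{\left(534,-681 \right)} + Z{\left(139,908 \right)}} = \frac{1}{534 - 173} = \frac{1}{361}$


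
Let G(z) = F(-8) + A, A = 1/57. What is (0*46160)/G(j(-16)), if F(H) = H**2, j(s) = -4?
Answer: 0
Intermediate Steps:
A = 1/57 ≈ 0.017544
G(z) = 3649/57 (G(z) = (-8)**2 + 1/57 = 64 + 1/57 = 3649/57)
(0*46160)/G(j(-16)) = (0*46160)/(3649/57) = 0*(57/3649) = 0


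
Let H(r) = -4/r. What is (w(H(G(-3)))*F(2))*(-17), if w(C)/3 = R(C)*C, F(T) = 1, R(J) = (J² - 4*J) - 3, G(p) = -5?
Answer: 28356/125 ≈ 226.85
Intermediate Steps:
R(J) = -3 + J² - 4*J
w(C) = 3*C*(-3 + C² - 4*C) (w(C) = 3*((-3 + C² - 4*C)*C) = 3*(C*(-3 + C² - 4*C)) = 3*C*(-3 + C² - 4*C))
(w(H(G(-3)))*F(2))*(-17) = ((3*(-4/(-5))*(-3 + (-4/(-5))² - (-16)/(-5)))*1)*(-17) = ((3*(-4*(-⅕))*(-3 + (-4*(-⅕))² - (-16)*(-1)/5))*1)*(-17) = ((3*(⅘)*(-3 + (⅘)² - 4*⅘))*1)*(-17) = ((3*(⅘)*(-3 + 16/25 - 16/5))*1)*(-17) = ((3*(⅘)*(-139/25))*1)*(-17) = -1668/125*1*(-17) = -1668/125*(-17) = 28356/125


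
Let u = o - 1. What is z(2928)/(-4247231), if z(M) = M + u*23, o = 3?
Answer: -2974/4247231 ≈ -0.00070022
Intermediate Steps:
u = 2 (u = 3 - 1 = 2)
z(M) = 46 + M (z(M) = M + 2*23 = M + 46 = 46 + M)
z(2928)/(-4247231) = (46 + 2928)/(-4247231) = 2974*(-1/4247231) = -2974/4247231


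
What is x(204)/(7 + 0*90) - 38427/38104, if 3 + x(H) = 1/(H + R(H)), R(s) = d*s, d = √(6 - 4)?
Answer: -19557877/13603128 + √2/1428 ≈ -1.4368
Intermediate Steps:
d = √2 ≈ 1.4142
R(s) = s*√2 (R(s) = √2*s = s*√2)
x(H) = -3 + 1/(H + H*√2)
x(204)/(7 + 0*90) - 38427/38104 = ((1 - 3*204 - 3*204*√2)/(204*(1 + √2)))/(7 + 0*90) - 38427/38104 = ((1 - 612 - 612*√2)/(204*(1 + √2)))/(7 + 0) - 38427*1/38104 = ((-611 - 612*√2)/(204*(1 + √2)))/7 - 38427/38104 = ((-611 - 612*√2)/(204*(1 + √2)))*(⅐) - 38427/38104 = (-611 - 612*√2)/(1428*(1 + √2)) - 38427/38104 = -38427/38104 + (-611 - 612*√2)/(1428*(1 + √2))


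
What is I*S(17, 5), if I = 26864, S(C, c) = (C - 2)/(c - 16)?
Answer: -402960/11 ≈ -36633.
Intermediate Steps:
S(C, c) = (-2 + C)/(-16 + c)
I*S(17, 5) = 26864*((-2 + 17)/(-16 + 5)) = 26864*(15/(-11)) = 26864*(-1/11*15) = 26864*(-15/11) = -402960/11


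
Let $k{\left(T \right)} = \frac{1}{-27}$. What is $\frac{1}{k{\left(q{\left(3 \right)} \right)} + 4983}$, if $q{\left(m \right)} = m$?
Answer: $\frac{27}{134540} \approx 0.00020068$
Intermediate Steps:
$k{\left(T \right)} = - \frac{1}{27}$
$\frac{1}{k{\left(q{\left(3 \right)} \right)} + 4983} = \frac{1}{- \frac{1}{27} + 4983} = \frac{1}{\frac{134540}{27}} = \frac{27}{134540}$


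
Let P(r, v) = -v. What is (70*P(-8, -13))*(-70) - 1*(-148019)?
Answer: 84319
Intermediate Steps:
(70*P(-8, -13))*(-70) - 1*(-148019) = (70*(-1*(-13)))*(-70) - 1*(-148019) = (70*13)*(-70) + 148019 = 910*(-70) + 148019 = -63700 + 148019 = 84319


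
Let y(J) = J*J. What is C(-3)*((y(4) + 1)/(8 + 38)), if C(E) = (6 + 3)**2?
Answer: 1377/46 ≈ 29.935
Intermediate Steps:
C(E) = 81 (C(E) = 9**2 = 81)
y(J) = J**2
C(-3)*((y(4) + 1)/(8 + 38)) = 81*((4**2 + 1)/(8 + 38)) = 81*((16 + 1)/46) = 81*(17*(1/46)) = 81*(17/46) = 1377/46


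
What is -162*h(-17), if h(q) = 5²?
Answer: -4050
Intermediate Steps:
h(q) = 25
-162*h(-17) = -162*25 = -4050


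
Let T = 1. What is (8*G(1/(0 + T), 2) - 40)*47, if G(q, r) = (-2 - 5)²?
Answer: 16544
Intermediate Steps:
G(q, r) = 49 (G(q, r) = (-7)² = 49)
(8*G(1/(0 + T), 2) - 40)*47 = (8*49 - 40)*47 = (392 - 40)*47 = 352*47 = 16544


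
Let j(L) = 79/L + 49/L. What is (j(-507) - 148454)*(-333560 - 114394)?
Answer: 864508790716/13 ≈ 6.6501e+10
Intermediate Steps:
j(L) = 128/L
(j(-507) - 148454)*(-333560 - 114394) = (128/(-507) - 148454)*(-333560 - 114394) = (128*(-1/507) - 148454)*(-447954) = (-128/507 - 148454)*(-447954) = -75266306/507*(-447954) = 864508790716/13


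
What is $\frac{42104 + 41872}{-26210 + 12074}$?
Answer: $- \frac{3499}{589} \approx -5.9406$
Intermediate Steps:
$\frac{42104 + 41872}{-26210 + 12074} = \frac{83976}{-14136} = 83976 \left(- \frac{1}{14136}\right) = - \frac{3499}{589}$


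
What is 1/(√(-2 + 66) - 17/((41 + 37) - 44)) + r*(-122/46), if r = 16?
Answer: -14594/345 ≈ -42.301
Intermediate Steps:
1/(√(-2 + 66) - 17/((41 + 37) - 44)) + r*(-122/46) = 1/(√(-2 + 66) - 17/((41 + 37) - 44)) + 16*(-122/46) = 1/(√64 - 17/(78 - 44)) + 16*(-122*1/46) = 1/(8 - 17/34) + 16*(-61/23) = 1/(8 - 17*1/34) - 976/23 = 1/(8 - ½) - 976/23 = 1/(15/2) - 976/23 = 2/15 - 976/23 = -14594/345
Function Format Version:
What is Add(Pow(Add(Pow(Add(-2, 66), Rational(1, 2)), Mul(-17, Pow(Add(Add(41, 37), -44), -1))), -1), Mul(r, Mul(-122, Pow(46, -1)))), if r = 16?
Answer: Rational(-14594, 345) ≈ -42.301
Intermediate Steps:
Add(Pow(Add(Pow(Add(-2, 66), Rational(1, 2)), Mul(-17, Pow(Add(Add(41, 37), -44), -1))), -1), Mul(r, Mul(-122, Pow(46, -1)))) = Add(Pow(Add(Pow(Add(-2, 66), Rational(1, 2)), Mul(-17, Pow(Add(Add(41, 37), -44), -1))), -1), Mul(16, Mul(-122, Pow(46, -1)))) = Add(Pow(Add(Pow(64, Rational(1, 2)), Mul(-17, Pow(Add(78, -44), -1))), -1), Mul(16, Mul(-122, Rational(1, 46)))) = Add(Pow(Add(8, Mul(-17, Pow(34, -1))), -1), Mul(16, Rational(-61, 23))) = Add(Pow(Add(8, Mul(-17, Rational(1, 34))), -1), Rational(-976, 23)) = Add(Pow(Add(8, Rational(-1, 2)), -1), Rational(-976, 23)) = Add(Pow(Rational(15, 2), -1), Rational(-976, 23)) = Add(Rational(2, 15), Rational(-976, 23)) = Rational(-14594, 345)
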